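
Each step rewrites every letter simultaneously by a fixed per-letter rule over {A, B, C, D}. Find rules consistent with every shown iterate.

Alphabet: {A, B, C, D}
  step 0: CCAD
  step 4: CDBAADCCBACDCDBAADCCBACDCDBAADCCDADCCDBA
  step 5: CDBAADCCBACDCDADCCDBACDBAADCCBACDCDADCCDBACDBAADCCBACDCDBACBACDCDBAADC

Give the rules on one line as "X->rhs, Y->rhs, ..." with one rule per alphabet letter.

  step 4 ⇒ step 5: CDBAADCCBACDCDBAADCCBACDCDBAADCCDADCCDBA ⇒ CD·BA·AD·C·C·BA·CD·CD·AD·C·CD·BA·CD·BA·AD·C·C·BA·CD·CD·AD·C·CD·BA·CD·BA·AD·C·C·BA·CD·CD·BA·C·BA·CD·CD·BA·AD·C
    A ↦ C
    B ↦ AD
    C ↦ CD
    D ↦ BA

A->C, B->AD, C->CD, D->BA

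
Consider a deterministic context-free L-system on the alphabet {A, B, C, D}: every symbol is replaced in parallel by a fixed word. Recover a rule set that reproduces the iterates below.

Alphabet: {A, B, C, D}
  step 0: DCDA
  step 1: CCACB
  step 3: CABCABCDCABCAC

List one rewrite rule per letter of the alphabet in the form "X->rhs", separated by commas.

  step 0 ⇒ step 1: DCDA ⇒ C·CA·C·B
    A ↦ B
    C ↦ CA
    D ↦ C
    B ↦ CD  (constrained at step 1)

A->B, B->CD, C->CA, D->C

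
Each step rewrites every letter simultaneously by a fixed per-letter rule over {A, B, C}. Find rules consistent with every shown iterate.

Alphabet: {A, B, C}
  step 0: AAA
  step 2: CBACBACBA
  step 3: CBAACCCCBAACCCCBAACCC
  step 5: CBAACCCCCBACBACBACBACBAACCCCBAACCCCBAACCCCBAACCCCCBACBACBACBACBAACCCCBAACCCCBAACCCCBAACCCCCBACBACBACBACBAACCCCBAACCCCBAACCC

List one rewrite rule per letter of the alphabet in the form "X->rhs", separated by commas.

  step 2 ⇒ step 3: CBACBACBA ⇒ CBA·ACC·C·CBA·ACC·C·CBA·ACC·C
    A ↦ C
    B ↦ ACC
    C ↦ CBA

A->C, B->ACC, C->CBA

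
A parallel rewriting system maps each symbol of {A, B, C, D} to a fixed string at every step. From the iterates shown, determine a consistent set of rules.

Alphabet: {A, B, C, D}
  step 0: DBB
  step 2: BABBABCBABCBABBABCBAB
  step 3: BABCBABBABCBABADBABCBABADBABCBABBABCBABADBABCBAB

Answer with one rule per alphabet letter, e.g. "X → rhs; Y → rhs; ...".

  step 2 ⇒ step 3: BABBABCBABCBABBABCBAB ⇒ BAB·C·BAB·BAB·C·BAB·AD·BAB·C·BAB·AD·BAB·C·BAB·BAB·C·BAB·AD·BAB·C·BAB
    A ↦ C
    B ↦ BAB
    C ↦ AD
    D ↦ BBA  (constrained at step 0)

A->C, B->BAB, C->AD, D->BBA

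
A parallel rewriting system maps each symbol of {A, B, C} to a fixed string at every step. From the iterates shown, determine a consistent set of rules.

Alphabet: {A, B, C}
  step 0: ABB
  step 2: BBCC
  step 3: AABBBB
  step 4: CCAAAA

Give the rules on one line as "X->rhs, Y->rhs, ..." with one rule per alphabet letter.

A->C, B->A, C->BB

  step 3 ⇒ step 4: AABBBB ⇒ C·C·A·A·A·A
    A ↦ C
    B ↦ A
  step 2 ⇒ step 3: BBCC ⇒ A·A·BB·BB
    C ↦ BB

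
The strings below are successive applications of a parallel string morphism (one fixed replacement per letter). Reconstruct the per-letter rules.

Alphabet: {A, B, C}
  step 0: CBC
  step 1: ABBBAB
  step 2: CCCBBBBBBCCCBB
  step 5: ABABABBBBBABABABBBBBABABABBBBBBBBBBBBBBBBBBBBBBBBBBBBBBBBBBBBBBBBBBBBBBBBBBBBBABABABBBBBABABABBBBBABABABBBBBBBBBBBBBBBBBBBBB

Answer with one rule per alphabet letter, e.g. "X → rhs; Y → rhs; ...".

  step 1 ⇒ step 2: ABBBAB ⇒ CCC·BB·BB·BB·CCC·BB
    A ↦ CCC
    B ↦ BB
  step 0 ⇒ step 1: CBC ⇒ AB·BB·AB
    C ↦ AB

A->CCC, B->BB, C->AB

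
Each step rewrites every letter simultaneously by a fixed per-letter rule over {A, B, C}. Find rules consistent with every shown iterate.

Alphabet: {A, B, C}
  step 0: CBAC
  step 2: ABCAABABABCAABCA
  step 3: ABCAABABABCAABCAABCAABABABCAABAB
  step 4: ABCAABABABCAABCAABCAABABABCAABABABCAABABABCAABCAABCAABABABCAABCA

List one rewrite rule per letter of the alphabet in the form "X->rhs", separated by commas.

A->AB, B->CA, C->AB

  step 3 ⇒ step 4: ABCAABABABCAABCAABCAABABABCAABAB ⇒ AB·CA·AB·AB·AB·CA·AB·CA·AB·CA·AB·AB·AB·CA·AB·AB·AB·CA·AB·AB·AB·CA·AB·CA·AB·CA·AB·AB·AB·CA·AB·CA
    A ↦ AB
    B ↦ CA
    C ↦ AB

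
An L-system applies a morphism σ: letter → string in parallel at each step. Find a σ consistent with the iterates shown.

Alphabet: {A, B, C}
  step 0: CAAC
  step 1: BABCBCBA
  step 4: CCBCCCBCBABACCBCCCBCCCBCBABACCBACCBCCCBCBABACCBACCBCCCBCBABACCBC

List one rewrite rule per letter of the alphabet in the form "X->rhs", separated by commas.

A->BC, B->CC, C->BA

  step 0 ⇒ step 1: CAAC ⇒ BA·BC·BC·BA
    A ↦ BC
    C ↦ BA
    B ↦ CC  (constrained at step 1)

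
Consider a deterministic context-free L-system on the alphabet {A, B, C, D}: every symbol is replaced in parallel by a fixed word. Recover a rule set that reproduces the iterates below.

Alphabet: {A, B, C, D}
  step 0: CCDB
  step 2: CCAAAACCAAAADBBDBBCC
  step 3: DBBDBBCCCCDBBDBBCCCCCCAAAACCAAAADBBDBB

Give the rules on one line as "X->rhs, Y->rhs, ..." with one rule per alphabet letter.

  step 2 ⇒ step 3: CCAAAACCAAAADBBDBBCC ⇒ DBB·DBB·C·C·C·C·DBB·DBB·C·C·C·C·CC·AA·AA·CC·AA·AA·DBB·DBB
    A ↦ C
    B ↦ AA
    C ↦ DBB
    D ↦ CC

A->C, B->AA, C->DBB, D->CC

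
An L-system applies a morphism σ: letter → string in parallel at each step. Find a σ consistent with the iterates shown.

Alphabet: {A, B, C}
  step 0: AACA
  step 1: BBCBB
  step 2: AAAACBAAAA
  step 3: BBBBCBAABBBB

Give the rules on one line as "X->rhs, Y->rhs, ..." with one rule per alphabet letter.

  step 2 ⇒ step 3: AAAACBAAAA ⇒ B·B·B·B·CB·AA·B·B·B·B
    A ↦ B
    B ↦ AA
    C ↦ CB

A->B, B->AA, C->CB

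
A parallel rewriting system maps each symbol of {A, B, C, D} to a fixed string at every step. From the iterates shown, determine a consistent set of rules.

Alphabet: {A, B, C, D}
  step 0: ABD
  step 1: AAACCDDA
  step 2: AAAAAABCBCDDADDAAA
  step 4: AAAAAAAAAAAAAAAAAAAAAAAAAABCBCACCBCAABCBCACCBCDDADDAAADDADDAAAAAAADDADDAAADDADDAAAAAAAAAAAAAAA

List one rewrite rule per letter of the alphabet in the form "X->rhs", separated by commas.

A->AA, B->ACC, C->BC, D->DDA

  step 1 ⇒ step 2: AAACCDDA ⇒ AA·AA·AA·BC·BC·DDA·DDA·AA
    A ↦ AA
    C ↦ BC
    D ↦ DDA
  step 0 ⇒ step 1: ABD ⇒ AA·ACC·DDA
    B ↦ ACC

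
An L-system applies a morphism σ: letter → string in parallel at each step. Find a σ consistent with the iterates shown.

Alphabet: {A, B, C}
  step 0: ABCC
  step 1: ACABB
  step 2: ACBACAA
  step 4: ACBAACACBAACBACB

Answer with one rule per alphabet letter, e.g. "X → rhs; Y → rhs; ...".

  step 1 ⇒ step 2: ACABB ⇒ AC·B·AC·A·A
    A ↦ AC
    B ↦ A
    C ↦ B

A->AC, B->A, C->B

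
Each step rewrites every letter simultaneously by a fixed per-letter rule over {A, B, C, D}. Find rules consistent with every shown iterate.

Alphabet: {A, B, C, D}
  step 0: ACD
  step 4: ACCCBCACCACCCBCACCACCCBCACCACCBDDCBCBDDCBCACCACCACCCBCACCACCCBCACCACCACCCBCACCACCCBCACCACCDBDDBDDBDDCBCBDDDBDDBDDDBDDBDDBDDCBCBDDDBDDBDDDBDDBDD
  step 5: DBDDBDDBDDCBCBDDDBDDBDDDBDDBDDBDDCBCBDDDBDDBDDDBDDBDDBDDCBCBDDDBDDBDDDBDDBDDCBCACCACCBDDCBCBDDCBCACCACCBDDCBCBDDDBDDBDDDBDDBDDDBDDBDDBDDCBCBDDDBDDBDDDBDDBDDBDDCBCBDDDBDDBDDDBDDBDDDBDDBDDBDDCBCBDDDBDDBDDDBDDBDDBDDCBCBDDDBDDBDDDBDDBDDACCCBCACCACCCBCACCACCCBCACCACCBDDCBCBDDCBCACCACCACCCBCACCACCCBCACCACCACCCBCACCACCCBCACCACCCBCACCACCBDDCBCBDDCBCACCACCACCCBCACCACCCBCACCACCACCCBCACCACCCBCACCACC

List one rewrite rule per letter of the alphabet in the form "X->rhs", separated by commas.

A->D, B->CBC, C->BDD, D->ACC

  step 4 ⇒ step 5: ACCCBCACCACCCBCACCACCCBCACCACCBDDCBCBDDCBCACCACCACCCBCACCACCCBCACCACCACCCBCACCACCCBCACCACCDBDDBDDBDDCBCBDDDBDDBDDDBDDBDDBDDCBCBDDDBDDBDDDBDDBDD ⇒ D·BDD·BDD·BDD·CBC·BDD·D·BDD·BDD·D·BDD·BDD·BDD·CBC·BDD·D·BDD·BDD·D·BDD·BDD·BDD·CBC·BDD·D·BDD·BDD·D·BDD·BDD·CBC·ACC·ACC·BDD·CBC·BDD·CBC·ACC·ACC·BDD·CBC·BDD·D·BDD·BDD·D·BDD·BDD·D·BDD·BDD·BDD·CBC·BDD·D·BDD·BDD·D·BDD·BDD·BDD·CBC·BDD·D·BDD·BDD·D·BDD·BDD·D·BDD·BDD·BDD·CBC·BDD·D·BDD·BDD·D·BDD·BDD·BDD·CBC·BDD·D·BDD·BDD·D·BDD·BDD·ACC·CBC·ACC·ACC·CBC·ACC·ACC·CBC·ACC·ACC·BDD·CBC·BDD·CBC·ACC·ACC·ACC·CBC·ACC·ACC·CBC·ACC·ACC·ACC·CBC·ACC·ACC·CBC·ACC·ACC·CBC·ACC·ACC·BDD·CBC·BDD·CBC·ACC·ACC·ACC·CBC·ACC·ACC·CBC·ACC·ACC·ACC·CBC·ACC·ACC·CBC·ACC·ACC
    A ↦ D
    B ↦ CBC
    C ↦ BDD
    D ↦ ACC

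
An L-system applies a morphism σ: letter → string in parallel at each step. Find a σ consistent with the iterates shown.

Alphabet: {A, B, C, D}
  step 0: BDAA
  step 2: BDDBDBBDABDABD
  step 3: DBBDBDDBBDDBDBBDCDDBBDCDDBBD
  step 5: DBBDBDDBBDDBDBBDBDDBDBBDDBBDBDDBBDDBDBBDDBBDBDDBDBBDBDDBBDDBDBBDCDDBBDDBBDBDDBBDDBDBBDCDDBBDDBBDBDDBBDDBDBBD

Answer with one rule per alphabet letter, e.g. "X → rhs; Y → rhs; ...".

A->CD, B->DB, C->A, D->BD

  step 2 ⇒ step 3: BDDBDBBDABDABD ⇒ DB·BD·BD·DB·BD·DB·DB·BD·CD·DB·BD·CD·DB·BD
    A ↦ CD
    B ↦ DB
    D ↦ BD
    C ↦ A  (constrained at step 3)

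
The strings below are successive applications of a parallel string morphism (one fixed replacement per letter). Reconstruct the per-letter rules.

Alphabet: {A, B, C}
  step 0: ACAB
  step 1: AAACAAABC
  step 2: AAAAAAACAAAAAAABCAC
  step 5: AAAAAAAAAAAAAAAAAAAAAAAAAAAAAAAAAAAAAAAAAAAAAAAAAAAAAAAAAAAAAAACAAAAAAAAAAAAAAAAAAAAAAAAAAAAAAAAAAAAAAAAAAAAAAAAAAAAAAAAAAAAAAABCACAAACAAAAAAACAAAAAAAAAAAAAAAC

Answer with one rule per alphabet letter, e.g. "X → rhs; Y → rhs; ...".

  step 1 ⇒ step 2: AAACAAABC ⇒ AA·AA·AA·AC·AA·AA·AA·ABC·AC
    A ↦ AA
    B ↦ ABC
    C ↦ AC

A->AA, B->ABC, C->AC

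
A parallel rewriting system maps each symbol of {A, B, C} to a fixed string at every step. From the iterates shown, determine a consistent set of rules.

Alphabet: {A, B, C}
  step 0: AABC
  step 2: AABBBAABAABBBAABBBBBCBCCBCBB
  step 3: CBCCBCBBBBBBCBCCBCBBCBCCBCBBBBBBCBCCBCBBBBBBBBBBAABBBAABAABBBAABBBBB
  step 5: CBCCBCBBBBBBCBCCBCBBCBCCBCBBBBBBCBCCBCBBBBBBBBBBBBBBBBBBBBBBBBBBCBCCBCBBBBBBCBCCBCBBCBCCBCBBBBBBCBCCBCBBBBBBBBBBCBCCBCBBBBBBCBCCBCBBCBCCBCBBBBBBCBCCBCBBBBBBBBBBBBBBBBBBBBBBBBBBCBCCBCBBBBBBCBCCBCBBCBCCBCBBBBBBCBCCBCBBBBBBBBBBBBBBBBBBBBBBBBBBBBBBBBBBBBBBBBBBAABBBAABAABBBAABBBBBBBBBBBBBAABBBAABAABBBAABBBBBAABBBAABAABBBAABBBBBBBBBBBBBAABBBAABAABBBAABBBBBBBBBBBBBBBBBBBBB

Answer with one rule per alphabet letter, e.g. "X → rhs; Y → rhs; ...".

  step 2 ⇒ step 3: AABBBAABAABBBAABBBBBCBCCBCBB ⇒ CBC·CBC·BB·BB·BB·CBC·CBC·BB·CBC·CBC·BB·BB·BB·CBC·CBC·BB·BB·BB·BB·BB·AAB·BB·AAB·AAB·BB·AAB·BB·BB
    A ↦ CBC
    B ↦ BB
    C ↦ AAB

A->CBC, B->BB, C->AAB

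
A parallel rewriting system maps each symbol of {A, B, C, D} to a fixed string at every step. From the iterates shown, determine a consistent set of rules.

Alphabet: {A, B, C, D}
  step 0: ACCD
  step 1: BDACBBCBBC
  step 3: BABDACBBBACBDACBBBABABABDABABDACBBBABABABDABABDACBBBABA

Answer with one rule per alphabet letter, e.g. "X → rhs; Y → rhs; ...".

  step 0 ⇒ step 1: ACCD ⇒ BDA·CBB·CBB·C
    A ↦ BDA
    C ↦ CBB
    D ↦ C
    B ↦ BA  (constrained at step 1)

A->BDA, B->BA, C->CBB, D->C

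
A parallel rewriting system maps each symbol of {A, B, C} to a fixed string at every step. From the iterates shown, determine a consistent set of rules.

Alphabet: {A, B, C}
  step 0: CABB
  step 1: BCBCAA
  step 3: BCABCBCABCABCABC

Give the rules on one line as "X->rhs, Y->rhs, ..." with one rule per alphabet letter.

  step 0 ⇒ step 1: CABB ⇒ BC·BC·A·A
    A ↦ BC
    B ↦ A
    C ↦ BC

A->BC, B->A, C->BC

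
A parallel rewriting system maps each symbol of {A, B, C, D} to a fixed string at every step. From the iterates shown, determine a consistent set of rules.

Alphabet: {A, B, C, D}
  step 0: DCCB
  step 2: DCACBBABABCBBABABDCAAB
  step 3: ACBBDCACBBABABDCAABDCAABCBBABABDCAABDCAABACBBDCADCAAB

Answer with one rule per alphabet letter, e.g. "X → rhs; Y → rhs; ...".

A->DCA, B->AB, C->CBB, D->A

  step 2 ⇒ step 3: DCACBBABABCBBABABDCAAB ⇒ A·CBB·DCA·CBB·AB·AB·DCA·AB·DCA·AB·CBB·AB·AB·DCA·AB·DCA·AB·A·CBB·DCA·DCA·AB
    A ↦ DCA
    B ↦ AB
    C ↦ CBB
    D ↦ A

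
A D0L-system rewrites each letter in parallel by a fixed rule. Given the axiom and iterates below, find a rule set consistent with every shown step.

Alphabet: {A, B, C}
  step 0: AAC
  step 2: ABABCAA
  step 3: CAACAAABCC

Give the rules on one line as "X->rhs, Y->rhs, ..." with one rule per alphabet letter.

A->C, B->AA, C->AB

  step 2 ⇒ step 3: ABABCAA ⇒ C·AA·C·AA·AB·C·C
    A ↦ C
    B ↦ AA
    C ↦ AB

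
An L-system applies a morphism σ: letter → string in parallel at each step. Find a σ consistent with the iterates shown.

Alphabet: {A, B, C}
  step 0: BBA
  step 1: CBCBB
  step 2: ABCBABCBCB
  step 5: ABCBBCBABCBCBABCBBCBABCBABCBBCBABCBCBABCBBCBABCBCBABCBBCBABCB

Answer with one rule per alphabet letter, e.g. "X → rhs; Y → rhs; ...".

  step 1 ⇒ step 2: CBCBB ⇒ AB·CB·AB·CB·CB
    B ↦ CB
    C ↦ AB
  step 0 ⇒ step 1: BBA ⇒ CB·CB·B
    A ↦ B

A->B, B->CB, C->AB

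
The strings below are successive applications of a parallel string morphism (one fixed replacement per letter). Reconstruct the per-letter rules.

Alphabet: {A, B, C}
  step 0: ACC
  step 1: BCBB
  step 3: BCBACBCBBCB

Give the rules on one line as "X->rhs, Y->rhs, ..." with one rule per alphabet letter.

A->BC, B->AC, C->B

  step 0 ⇒ step 1: ACC ⇒ BC·B·B
    A ↦ BC
    C ↦ B
    B ↦ AC  (constrained at step 1)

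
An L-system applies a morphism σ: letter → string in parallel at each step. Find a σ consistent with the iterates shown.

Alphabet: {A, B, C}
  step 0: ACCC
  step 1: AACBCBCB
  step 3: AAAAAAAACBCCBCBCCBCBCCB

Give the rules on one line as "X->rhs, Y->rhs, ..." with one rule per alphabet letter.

A->AA, B->C, C->CB

  step 0 ⇒ step 1: ACCC ⇒ AA·CB·CB·CB
    A ↦ AA
    C ↦ CB
    B ↦ C  (constrained at step 1)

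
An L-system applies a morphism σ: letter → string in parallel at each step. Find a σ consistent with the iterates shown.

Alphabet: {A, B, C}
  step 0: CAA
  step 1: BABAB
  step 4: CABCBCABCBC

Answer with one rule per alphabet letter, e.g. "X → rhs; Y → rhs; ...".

A->AB, B->C, C->B

  step 0 ⇒ step 1: CAA ⇒ B·AB·AB
    A ↦ AB
    C ↦ B
    B ↦ C  (constrained at step 1)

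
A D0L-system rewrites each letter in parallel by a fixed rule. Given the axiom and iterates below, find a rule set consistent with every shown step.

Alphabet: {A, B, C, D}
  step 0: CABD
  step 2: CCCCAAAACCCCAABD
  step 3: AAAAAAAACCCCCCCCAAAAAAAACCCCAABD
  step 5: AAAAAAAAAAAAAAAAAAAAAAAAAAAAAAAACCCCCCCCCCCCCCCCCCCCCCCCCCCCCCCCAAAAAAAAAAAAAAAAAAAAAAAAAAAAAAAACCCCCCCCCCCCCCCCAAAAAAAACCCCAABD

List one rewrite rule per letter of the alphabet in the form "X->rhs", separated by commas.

  step 2 ⇒ step 3: CCCCAAAACCCCAABD ⇒ AA·AA·AA·AA·CC·CC·CC·CC·AA·AA·AA·AA·CC·CC·AA·BD
    A ↦ CC
    B ↦ AA
    C ↦ AA
    D ↦ BD

A->CC, B->AA, C->AA, D->BD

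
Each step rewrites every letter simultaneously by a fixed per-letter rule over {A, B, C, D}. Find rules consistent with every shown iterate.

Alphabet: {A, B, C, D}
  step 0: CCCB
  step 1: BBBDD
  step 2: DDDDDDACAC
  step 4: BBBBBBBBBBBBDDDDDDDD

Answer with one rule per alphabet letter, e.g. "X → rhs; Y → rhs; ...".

A->B, B->DD, C->B, D->AC

  step 1 ⇒ step 2: BBBDD ⇒ DD·DD·DD·AC·AC
    B ↦ DD
    D ↦ AC
    A ↦ B  (constrained at step 2)
  step 0 ⇒ step 1: CCCB ⇒ B·B·B·DD
    C ↦ B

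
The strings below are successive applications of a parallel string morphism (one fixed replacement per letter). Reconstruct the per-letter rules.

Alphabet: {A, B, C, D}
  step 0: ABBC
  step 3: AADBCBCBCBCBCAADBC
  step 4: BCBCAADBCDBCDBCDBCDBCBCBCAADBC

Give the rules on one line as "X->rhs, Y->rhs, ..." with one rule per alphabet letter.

A->BC, B->D, C->BC, D->AA

  step 3 ⇒ step 4: AADBCBCBCBCBCAADBC ⇒ BC·BC·AA·D·BC·D·BC·D·BC·D·BC·D·BC·BC·BC·AA·D·BC
    A ↦ BC
    B ↦ D
    C ↦ BC
    D ↦ AA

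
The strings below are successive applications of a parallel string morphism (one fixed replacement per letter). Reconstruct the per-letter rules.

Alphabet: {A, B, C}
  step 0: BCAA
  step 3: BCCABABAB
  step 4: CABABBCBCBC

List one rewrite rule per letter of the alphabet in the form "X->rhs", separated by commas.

A->B, B->C, C->AB

  step 3 ⇒ step 4: BCCABABAB ⇒ C·AB·AB·B·C·B·C·B·C
    A ↦ B
    B ↦ C
    C ↦ AB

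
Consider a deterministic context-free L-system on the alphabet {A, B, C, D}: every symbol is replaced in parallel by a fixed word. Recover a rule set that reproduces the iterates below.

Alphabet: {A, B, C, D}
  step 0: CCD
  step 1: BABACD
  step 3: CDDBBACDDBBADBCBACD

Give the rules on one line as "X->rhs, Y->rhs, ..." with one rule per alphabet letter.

A->C, B->DB, C->BA, D->CD

  step 0 ⇒ step 1: CCD ⇒ BA·BA·CD
    C ↦ BA
    D ↦ CD
    A ↦ C  (constrained at step 1)
    B ↦ DB  (constrained at step 1)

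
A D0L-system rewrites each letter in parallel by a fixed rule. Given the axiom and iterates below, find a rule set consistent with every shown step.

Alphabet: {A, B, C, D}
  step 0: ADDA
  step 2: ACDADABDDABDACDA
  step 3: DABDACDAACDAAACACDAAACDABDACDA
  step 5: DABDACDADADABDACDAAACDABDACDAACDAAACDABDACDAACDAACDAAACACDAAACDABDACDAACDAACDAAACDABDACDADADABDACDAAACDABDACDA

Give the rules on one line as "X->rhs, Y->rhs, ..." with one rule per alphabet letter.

A->DA, B->A, C->BD, D->AC

  step 2 ⇒ step 3: ACDADABDDABDACDA ⇒ DA·BD·AC·DA·AC·DA·A·AC·AC·DA·A·AC·DA·BD·AC·DA
    A ↦ DA
    B ↦ A
    C ↦ BD
    D ↦ AC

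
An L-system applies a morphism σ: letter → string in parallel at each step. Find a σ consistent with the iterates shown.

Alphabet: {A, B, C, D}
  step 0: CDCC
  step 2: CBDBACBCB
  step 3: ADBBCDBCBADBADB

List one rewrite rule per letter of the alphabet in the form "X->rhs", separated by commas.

  step 2 ⇒ step 3: CBDBACBCB ⇒ A·DB·BC·DB·CB·A·DB·A·DB
    A ↦ CB
    B ↦ DB
    C ↦ A
    D ↦ BC

A->CB, B->DB, C->A, D->BC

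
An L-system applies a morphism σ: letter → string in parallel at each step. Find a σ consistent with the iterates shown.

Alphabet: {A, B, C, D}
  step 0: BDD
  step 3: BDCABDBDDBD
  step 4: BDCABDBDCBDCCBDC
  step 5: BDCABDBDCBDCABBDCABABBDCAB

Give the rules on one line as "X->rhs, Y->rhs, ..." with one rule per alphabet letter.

A->D, B->BD, C->AB, D->C

  step 4 ⇒ step 5: BDCABDBDCBDCCBDC ⇒ BD·C·AB·D·BD·C·BD·C·AB·BD·C·AB·AB·BD·C·AB
    A ↦ D
    B ↦ BD
    C ↦ AB
    D ↦ C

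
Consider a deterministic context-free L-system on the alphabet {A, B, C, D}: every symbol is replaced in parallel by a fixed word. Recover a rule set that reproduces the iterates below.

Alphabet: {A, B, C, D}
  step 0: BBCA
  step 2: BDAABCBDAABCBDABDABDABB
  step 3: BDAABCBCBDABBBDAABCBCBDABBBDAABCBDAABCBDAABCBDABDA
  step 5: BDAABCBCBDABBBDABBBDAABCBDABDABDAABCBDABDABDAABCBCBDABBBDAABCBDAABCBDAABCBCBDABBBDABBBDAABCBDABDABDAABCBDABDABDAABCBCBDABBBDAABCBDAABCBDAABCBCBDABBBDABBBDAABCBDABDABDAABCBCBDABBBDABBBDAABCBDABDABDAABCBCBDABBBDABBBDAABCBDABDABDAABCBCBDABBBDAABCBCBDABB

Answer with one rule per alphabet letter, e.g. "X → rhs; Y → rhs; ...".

A->BC, B->BDA, C->BB, D->A

  step 2 ⇒ step 3: BDAABCBDAABCBDABDABDABB ⇒ BDA·A·BC·BC·BDA·BB·BDA·A·BC·BC·BDA·BB·BDA·A·BC·BDA·A·BC·BDA·A·BC·BDA·BDA
    A ↦ BC
    B ↦ BDA
    C ↦ BB
    D ↦ A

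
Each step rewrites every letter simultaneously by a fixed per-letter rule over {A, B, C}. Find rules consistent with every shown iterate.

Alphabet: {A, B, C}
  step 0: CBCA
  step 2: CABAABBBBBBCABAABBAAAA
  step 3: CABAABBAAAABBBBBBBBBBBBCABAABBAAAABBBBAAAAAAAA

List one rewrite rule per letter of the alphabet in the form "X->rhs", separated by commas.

A->AA, B->BB, C->CAB

  step 2 ⇒ step 3: CABAABBBBBBCABAABBAAAA ⇒ CAB·AA·BB·AA·AA·BB·BB·BB·BB·BB·BB·CAB·AA·BB·AA·AA·BB·BB·AA·AA·AA·AA
    A ↦ AA
    B ↦ BB
    C ↦ CAB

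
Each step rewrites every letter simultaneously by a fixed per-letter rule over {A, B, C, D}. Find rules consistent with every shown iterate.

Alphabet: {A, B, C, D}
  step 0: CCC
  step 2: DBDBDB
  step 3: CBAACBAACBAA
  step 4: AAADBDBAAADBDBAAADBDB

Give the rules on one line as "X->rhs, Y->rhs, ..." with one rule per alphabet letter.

A->DB, B->AA, C->A, D->CB

  step 3 ⇒ step 4: CBAACBAACBAA ⇒ A·AA·DB·DB·A·AA·DB·DB·A·AA·DB·DB
    A ↦ DB
    B ↦ AA
    C ↦ A
  step 2 ⇒ step 3: DBDBDB ⇒ CB·AA·CB·AA·CB·AA
    D ↦ CB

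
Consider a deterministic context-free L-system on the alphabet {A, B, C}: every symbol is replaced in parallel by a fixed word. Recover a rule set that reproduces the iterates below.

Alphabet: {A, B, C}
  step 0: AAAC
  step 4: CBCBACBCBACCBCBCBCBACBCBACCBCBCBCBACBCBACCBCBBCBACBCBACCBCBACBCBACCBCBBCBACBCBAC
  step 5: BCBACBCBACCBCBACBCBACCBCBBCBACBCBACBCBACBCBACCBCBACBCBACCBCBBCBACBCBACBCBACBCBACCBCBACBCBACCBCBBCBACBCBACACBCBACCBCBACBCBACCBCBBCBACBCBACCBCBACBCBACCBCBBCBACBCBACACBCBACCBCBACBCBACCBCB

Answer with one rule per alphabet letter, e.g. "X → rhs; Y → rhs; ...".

  step 4 ⇒ step 5: CBCBACBCBACCBCBCBCBACBCBACCBCBCBCBACBCBACCBCBBCBACBCBACCBCBACBCBACCBCBBCBACBCBAC ⇒ BCB·AC·BCB·AC·C·BCB·AC·BCB·AC·C·BCB·BCB·AC·BCB·AC·BCB·AC·BCB·AC·C·BCB·AC·BCB·AC·C·BCB·BCB·AC·BCB·AC·BCB·AC·BCB·AC·C·BCB·AC·BCB·AC·C·BCB·BCB·AC·BCB·AC·AC·BCB·AC·C·BCB·AC·BCB·AC·C·BCB·BCB·AC·BCB·AC·C·BCB·AC·BCB·AC·C·BCB·BCB·AC·BCB·AC·AC·BCB·AC·C·BCB·AC·BCB·AC·C·BCB
    A ↦ C
    B ↦ AC
    C ↦ BCB

A->C, B->AC, C->BCB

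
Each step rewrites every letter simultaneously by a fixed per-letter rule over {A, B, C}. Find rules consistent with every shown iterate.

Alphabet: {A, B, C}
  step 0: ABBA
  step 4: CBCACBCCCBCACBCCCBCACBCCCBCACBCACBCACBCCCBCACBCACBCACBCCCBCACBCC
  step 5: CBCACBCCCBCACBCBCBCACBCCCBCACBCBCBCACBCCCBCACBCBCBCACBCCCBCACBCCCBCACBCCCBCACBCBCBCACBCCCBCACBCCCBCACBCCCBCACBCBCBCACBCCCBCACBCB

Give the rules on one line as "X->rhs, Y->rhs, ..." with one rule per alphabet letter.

  step 4 ⇒ step 5: CBCACBCCCBCACBCCCBCACBCCCBCACBCACBCACBCCCBCACBCACBCACBCCCBCACBCC ⇒ CB·CA·CB·CC·CB·CA·CB·CB·CB·CA·CB·CC·CB·CA·CB·CB·CB·CA·CB·CC·CB·CA·CB·CB·CB·CA·CB·CC·CB·CA·CB·CC·CB·CA·CB·CC·CB·CA·CB·CB·CB·CA·CB·CC·CB·CA·CB·CC·CB·CA·CB·CC·CB·CA·CB·CB·CB·CA·CB·CC·CB·CA·CB·CB
    A ↦ CC
    B ↦ CA
    C ↦ CB

A->CC, B->CA, C->CB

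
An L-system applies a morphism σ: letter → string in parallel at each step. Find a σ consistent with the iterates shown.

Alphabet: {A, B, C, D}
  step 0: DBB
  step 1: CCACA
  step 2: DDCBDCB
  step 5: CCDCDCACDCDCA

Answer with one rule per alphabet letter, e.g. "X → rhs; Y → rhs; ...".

  step 1 ⇒ step 2: CCACA ⇒ D·D·CB·D·CB
    A ↦ CB
    C ↦ D
  step 0 ⇒ step 1: DBB ⇒ C·CA·CA
    B ↦ CA
  step 0 ⇒ step 1: DBB ⇒ C·CA·CA
    D ↦ C

A->CB, B->CA, C->D, D->C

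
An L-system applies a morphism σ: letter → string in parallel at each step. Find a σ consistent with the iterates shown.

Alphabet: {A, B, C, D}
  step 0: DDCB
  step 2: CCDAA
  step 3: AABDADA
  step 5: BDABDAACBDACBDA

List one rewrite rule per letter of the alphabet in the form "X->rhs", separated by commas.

  step 2 ⇒ step 3: CCDAA ⇒ A·A·B·DA·DA
    A ↦ DA
    C ↦ A
    D ↦ B
    B ↦ C  (constrained at step 0)

A->DA, B->C, C->A, D->B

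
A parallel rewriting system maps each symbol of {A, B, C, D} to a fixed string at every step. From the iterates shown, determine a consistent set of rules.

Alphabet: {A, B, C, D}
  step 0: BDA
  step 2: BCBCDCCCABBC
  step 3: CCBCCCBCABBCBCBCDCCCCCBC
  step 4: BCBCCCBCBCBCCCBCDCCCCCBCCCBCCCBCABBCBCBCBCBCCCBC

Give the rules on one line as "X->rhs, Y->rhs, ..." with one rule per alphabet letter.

A->DC, B->CC, C->BC, D->AB

  step 3 ⇒ step 4: CCBCCCBCABBCBCBCDCCCCCBC ⇒ BC·BC·CC·BC·BC·BC·CC·BC·DC·CC·CC·BC·CC·BC·CC·BC·AB·BC·BC·BC·BC·BC·CC·BC
    A ↦ DC
    B ↦ CC
    C ↦ BC
    D ↦ AB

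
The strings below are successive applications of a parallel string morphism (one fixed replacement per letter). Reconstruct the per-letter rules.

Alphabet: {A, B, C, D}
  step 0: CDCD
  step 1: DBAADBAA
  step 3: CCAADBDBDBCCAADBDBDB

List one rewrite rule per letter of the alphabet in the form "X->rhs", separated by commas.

A->C, B->DB, C->DB, D->AA

  step 0 ⇒ step 1: CDCD ⇒ DB·AA·DB·AA
    C ↦ DB
    D ↦ AA
    A ↦ C  (constrained at step 1)
    B ↦ DB  (constrained at step 1)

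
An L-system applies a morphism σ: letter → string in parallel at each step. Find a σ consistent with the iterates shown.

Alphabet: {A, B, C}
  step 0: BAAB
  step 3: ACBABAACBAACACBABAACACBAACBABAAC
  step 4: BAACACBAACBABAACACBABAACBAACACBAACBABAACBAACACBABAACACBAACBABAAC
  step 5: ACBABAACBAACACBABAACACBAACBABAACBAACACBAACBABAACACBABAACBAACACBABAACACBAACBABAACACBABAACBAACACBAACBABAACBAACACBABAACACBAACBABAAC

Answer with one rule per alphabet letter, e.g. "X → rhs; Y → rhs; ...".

A->BA, B->AC, C->AC

  step 4 ⇒ step 5: BAACACBAACBABAACACBABAACBAACACBAACBABAACBAACACBABAACACBAACBABAAC ⇒ AC·BA·BA·AC·BA·AC·AC·BA·BA·AC·AC·BA·AC·BA·BA·AC·BA·AC·AC·BA·AC·BA·BA·AC·AC·BA·BA·AC·BA·AC·AC·BA·BA·AC·AC·BA·AC·BA·BA·AC·AC·BA·BA·AC·BA·AC·AC·BA·AC·BA·BA·AC·BA·AC·AC·BA·BA·AC·AC·BA·AC·BA·BA·AC
    A ↦ BA
    B ↦ AC
    C ↦ AC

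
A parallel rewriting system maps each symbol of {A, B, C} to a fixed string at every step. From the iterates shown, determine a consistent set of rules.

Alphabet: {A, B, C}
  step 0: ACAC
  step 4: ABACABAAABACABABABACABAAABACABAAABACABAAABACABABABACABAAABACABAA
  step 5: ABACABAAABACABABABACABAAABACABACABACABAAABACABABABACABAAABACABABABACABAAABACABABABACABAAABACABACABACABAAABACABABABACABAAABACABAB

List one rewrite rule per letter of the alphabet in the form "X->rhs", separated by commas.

A->AB, B->AC, C->AA

  step 4 ⇒ step 5: ABACABAAABACABABABACABAAABACABAAABACABAAABACABABABACABAAABACABAA ⇒ AB·AC·AB·AA·AB·AC·AB·AB·AB·AC·AB·AA·AB·AC·AB·AC·AB·AC·AB·AA·AB·AC·AB·AB·AB·AC·AB·AA·AB·AC·AB·AB·AB·AC·AB·AA·AB·AC·AB·AB·AB·AC·AB·AA·AB·AC·AB·AC·AB·AC·AB·AA·AB·AC·AB·AB·AB·AC·AB·AA·AB·AC·AB·AB
    A ↦ AB
    B ↦ AC
    C ↦ AA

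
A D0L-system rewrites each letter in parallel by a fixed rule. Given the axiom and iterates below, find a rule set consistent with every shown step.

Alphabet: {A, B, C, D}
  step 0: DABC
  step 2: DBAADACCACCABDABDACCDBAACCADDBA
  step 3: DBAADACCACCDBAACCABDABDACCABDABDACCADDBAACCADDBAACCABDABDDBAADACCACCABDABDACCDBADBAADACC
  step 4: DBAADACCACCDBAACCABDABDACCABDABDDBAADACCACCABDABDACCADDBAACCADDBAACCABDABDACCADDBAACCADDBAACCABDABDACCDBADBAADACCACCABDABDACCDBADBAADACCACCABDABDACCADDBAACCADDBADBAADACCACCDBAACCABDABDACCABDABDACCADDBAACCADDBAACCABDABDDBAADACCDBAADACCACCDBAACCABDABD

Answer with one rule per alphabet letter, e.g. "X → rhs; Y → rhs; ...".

  step 3 ⇒ step 4: DBAADACCACCDBAACCABDABDACCABDABDACCADDBAACCADDBAACCABDABDDBAADACCACCABDABDACCDBADBAADACC ⇒ DBA·AD·ACC·ACC·DBA·ACC·ABD·ABD·ACC·ABD·ABD·DBA·AD·ACC·ACC·ABD·ABD·ACC·AD·DBA·ACC·AD·DBA·ACC·ABD·ABD·ACC·AD·DBA·ACC·AD·DBA·ACC·ABD·ABD·ACC·DBA·DBA·AD·ACC·ACC·ABD·ABD·ACC·DBA·DBA·AD·ACC·ACC·ABD·ABD·ACC·AD·DBA·ACC·AD·DBA·DBA·AD·ACC·ACC·DBA·ACC·ABD·ABD·ACC·ABD·ABD·ACC·AD·DBA·ACC·AD·DBA·ACC·ABD·ABD·DBA·AD·ACC·DBA·AD·ACC·ACC·DBA·ACC·ABD·ABD
    A ↦ ACC
    B ↦ AD
    C ↦ ABD
    D ↦ DBA

A->ACC, B->AD, C->ABD, D->DBA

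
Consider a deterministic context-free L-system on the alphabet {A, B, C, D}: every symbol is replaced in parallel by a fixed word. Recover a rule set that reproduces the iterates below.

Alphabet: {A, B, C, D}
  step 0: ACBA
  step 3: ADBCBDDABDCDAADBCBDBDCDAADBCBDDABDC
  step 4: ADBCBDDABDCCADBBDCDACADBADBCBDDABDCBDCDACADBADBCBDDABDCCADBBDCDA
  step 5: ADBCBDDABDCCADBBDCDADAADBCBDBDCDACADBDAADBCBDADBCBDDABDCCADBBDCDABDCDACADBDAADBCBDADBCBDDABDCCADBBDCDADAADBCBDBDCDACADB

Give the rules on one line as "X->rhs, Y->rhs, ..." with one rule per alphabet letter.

A->ADB, B->BD, C->DA, D->C

  step 4 ⇒ step 5: ADBCBDDABDCCADBBDCDACADBADBCBDDABDCBDCDACADBADBCBDDABDCCADBBDCDA ⇒ ADB·C·BD·DA·BD·C·C·ADB·BD·C·DA·DA·ADB·C·BD·BD·C·DA·C·ADB·DA·ADB·C·BD·ADB·C·BD·DA·BD·C·C·ADB·BD·C·DA·BD·C·DA·C·ADB·DA·ADB·C·BD·ADB·C·BD·DA·BD·C·C·ADB·BD·C·DA·DA·ADB·C·BD·BD·C·DA·C·ADB
    A ↦ ADB
    B ↦ BD
    C ↦ DA
    D ↦ C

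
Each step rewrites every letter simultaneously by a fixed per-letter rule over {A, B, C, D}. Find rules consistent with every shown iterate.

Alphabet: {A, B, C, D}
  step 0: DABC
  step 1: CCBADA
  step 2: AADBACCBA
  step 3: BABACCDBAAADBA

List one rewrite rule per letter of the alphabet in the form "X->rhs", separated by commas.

  step 2 ⇒ step 3: AADBACCBA ⇒ BA·BA·CC·D·BA·A·A·D·BA
    A ↦ BA
    B ↦ D
    C ↦ A
    D ↦ CC

A->BA, B->D, C->A, D->CC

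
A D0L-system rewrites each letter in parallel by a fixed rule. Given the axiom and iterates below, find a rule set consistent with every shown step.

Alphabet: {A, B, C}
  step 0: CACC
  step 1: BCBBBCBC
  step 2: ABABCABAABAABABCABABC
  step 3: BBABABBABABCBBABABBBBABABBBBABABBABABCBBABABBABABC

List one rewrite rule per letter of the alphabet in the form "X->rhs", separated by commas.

A->BB, B->ABA, C->BC

  step 2 ⇒ step 3: ABABCABAABAABABCABABC ⇒ BB·ABA·BB·ABA·BC·BB·ABA·BB·BB·ABA·BB·BB·ABA·BB·ABA·BC·BB·ABA·BB·ABA·BC
    A ↦ BB
    B ↦ ABA
    C ↦ BC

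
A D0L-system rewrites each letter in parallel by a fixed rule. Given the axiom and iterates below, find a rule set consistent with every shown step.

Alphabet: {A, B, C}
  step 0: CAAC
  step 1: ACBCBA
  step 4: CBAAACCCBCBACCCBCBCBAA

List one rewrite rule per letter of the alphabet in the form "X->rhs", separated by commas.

  step 0 ⇒ step 1: CAAC ⇒ A·CB·CB·A
    A ↦ CB
    C ↦ A
    B ↦ CC  (constrained at step 1)

A->CB, B->CC, C->A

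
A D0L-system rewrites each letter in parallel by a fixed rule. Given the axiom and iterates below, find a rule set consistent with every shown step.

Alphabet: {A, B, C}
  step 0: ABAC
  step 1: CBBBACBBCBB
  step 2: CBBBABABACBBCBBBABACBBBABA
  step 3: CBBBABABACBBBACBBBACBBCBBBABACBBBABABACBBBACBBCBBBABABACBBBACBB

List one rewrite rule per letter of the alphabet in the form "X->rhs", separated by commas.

A->CBB, B->BA, C->CBB

  step 2 ⇒ step 3: CBBBABABACBBCBBBABACBBBABA ⇒ CBB·BA·BA·BA·CBB·BA·CBB·BA·CBB·CBB·BA·BA·CBB·BA·BA·BA·CBB·BA·CBB·CBB·BA·BA·BA·CBB·BA·CBB
    A ↦ CBB
    B ↦ BA
    C ↦ CBB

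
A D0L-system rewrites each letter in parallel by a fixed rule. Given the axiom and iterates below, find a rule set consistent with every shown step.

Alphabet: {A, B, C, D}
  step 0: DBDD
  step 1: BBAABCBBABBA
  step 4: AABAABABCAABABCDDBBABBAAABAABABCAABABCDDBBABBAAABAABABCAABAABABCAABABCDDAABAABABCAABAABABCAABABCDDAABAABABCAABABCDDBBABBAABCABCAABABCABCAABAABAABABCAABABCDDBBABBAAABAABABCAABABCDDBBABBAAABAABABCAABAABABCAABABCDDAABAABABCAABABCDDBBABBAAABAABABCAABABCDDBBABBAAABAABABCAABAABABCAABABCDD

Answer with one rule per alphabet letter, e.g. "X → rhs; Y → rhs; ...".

  step 0 ⇒ step 1: DBDD ⇒ BBA·ABC·BBA·BBA
    B ↦ ABC
    D ↦ BBA
    A ↦ AAB  (constrained at step 1)
    C ↦ DD  (constrained at step 1)

A->AAB, B->ABC, C->DD, D->BBA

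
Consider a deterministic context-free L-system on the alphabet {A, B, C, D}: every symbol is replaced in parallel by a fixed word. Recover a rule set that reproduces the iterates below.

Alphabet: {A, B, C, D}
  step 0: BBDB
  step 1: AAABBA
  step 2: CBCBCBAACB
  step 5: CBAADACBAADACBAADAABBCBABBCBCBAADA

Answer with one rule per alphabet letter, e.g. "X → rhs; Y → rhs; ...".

A->CB, B->A, C->D, D->ABB

  step 1 ⇒ step 2: AAABBA ⇒ CB·CB·CB·A·A·CB
    A ↦ CB
    B ↦ A
    C ↦ D  (constrained at step 2)
  step 0 ⇒ step 1: BBDB ⇒ A·A·ABB·A
    D ↦ ABB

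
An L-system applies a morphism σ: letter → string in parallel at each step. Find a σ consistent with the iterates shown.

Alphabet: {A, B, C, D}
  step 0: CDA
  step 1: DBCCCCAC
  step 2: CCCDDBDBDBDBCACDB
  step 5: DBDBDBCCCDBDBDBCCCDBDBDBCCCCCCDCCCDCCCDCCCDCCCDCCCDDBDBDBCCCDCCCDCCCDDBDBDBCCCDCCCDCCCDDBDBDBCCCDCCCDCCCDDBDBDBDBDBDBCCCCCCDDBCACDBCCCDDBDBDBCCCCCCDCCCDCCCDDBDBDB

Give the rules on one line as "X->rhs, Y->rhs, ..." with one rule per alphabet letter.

  step 1 ⇒ step 2: DBCCCCAC ⇒ CCC·D·DB·DB·DB·DB·CAC·DB
    A ↦ CAC
    B ↦ D
    C ↦ DB
    D ↦ CCC

A->CAC, B->D, C->DB, D->CCC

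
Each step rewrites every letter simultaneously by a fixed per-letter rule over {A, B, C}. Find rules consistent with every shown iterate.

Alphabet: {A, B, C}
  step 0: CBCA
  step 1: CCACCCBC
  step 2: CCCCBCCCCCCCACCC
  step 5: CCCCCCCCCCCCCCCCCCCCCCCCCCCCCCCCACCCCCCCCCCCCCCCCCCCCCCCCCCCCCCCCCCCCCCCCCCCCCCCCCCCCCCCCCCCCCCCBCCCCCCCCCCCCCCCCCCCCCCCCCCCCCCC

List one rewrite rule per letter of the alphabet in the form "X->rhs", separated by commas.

A->BC, B->AC, C->CC

  step 1 ⇒ step 2: CCACCCBC ⇒ CC·CC·BC·CC·CC·CC·AC·CC
    A ↦ BC
    B ↦ AC
    C ↦ CC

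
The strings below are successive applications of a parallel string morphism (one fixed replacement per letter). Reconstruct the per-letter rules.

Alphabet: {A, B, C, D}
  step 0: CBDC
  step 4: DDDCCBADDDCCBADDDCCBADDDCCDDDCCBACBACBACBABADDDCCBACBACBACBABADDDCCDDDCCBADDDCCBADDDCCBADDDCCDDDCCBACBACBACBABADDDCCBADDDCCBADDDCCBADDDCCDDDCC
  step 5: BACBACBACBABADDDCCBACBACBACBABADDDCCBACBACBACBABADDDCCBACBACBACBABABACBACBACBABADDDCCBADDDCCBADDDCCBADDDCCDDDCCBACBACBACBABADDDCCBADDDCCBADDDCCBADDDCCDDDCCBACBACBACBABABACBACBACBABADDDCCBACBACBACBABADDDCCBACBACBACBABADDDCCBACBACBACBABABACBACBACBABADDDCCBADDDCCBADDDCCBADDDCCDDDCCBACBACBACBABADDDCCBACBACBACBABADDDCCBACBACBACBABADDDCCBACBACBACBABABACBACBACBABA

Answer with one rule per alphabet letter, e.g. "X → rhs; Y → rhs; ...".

A->DCC, B->DD, C->BA, D->BAC

  step 4 ⇒ step 5: DDDCCBADDDCCBADDDCCBADDDCCDDDCCBACBACBACBABADDDCCBACBACBACBABADDDCCDDDCCBADDDCCBADDDCCBADDDCCDDDCCBACBACBACBABADDDCCBADDDCCBADDDCCBADDDCCDDDCC ⇒ BAC·BAC·BAC·BA·BA·DD·DCC·BAC·BAC·BAC·BA·BA·DD·DCC·BAC·BAC·BAC·BA·BA·DD·DCC·BAC·BAC·BAC·BA·BA·BAC·BAC·BAC·BA·BA·DD·DCC·BA·DD·DCC·BA·DD·DCC·BA·DD·DCC·DD·DCC·BAC·BAC·BAC·BA·BA·DD·DCC·BA·DD·DCC·BA·DD·DCC·BA·DD·DCC·DD·DCC·BAC·BAC·BAC·BA·BA·BAC·BAC·BAC·BA·BA·DD·DCC·BAC·BAC·BAC·BA·BA·DD·DCC·BAC·BAC·BAC·BA·BA·DD·DCC·BAC·BAC·BAC·BA·BA·BAC·BAC·BAC·BA·BA·DD·DCC·BA·DD·DCC·BA·DD·DCC·BA·DD·DCC·DD·DCC·BAC·BAC·BAC·BA·BA·DD·DCC·BAC·BAC·BAC·BA·BA·DD·DCC·BAC·BAC·BAC·BA·BA·DD·DCC·BAC·BAC·BAC·BA·BA·BAC·BAC·BAC·BA·BA
    A ↦ DCC
    B ↦ DD
    C ↦ BA
    D ↦ BAC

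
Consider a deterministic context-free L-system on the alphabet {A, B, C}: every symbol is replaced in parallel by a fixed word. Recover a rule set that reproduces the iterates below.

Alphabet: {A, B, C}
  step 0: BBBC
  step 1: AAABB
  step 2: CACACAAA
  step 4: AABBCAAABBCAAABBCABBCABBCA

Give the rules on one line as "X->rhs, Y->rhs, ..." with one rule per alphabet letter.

A->CA, B->A, C->BB

  step 1 ⇒ step 2: AAABB ⇒ CA·CA·CA·A·A
    A ↦ CA
    B ↦ A
  step 0 ⇒ step 1: BBBC ⇒ A·A·A·BB
    C ↦ BB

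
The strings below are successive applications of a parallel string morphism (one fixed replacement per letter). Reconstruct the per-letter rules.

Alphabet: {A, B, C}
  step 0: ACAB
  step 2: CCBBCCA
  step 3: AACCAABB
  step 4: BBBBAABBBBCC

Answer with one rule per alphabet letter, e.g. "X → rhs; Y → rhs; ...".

  step 3 ⇒ step 4: AACCAABB ⇒ BB·BB·A·A·BB·BB·C·C
    A ↦ BB
    B ↦ C
    C ↦ A

A->BB, B->C, C->A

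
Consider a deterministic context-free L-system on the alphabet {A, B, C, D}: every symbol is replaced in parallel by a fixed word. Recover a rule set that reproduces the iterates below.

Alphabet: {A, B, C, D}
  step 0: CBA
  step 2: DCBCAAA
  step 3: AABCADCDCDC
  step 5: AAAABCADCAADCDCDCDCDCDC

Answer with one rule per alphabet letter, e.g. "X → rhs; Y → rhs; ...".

  step 2 ⇒ step 3: DCBCAAA ⇒ A·A·BC·A·DC·DC·DC
    A ↦ DC
    B ↦ BC
    C ↦ A
    D ↦ A

A->DC, B->BC, C->A, D->A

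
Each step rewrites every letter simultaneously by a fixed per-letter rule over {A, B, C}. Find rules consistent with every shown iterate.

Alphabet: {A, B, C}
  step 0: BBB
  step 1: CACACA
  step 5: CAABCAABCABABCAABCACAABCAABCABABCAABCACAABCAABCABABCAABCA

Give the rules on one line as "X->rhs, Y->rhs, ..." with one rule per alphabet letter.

A->AB, B->CA, C->B

  step 0 ⇒ step 1: BBB ⇒ CA·CA·CA
    B ↦ CA
    A ↦ AB  (constrained at step 1)
    C ↦ B  (constrained at step 1)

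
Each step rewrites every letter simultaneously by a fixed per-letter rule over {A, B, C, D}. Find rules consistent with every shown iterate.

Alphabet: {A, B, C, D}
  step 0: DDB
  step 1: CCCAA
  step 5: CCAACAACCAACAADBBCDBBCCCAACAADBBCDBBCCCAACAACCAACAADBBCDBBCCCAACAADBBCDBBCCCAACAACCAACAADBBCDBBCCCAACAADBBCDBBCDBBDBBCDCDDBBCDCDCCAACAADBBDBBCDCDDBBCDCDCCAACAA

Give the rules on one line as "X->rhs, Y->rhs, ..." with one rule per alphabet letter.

A->CD, B->CAA, C->DBB, D->C

  step 0 ⇒ step 1: DDB ⇒ C·C·CAA
    B ↦ CAA
    D ↦ C
    A ↦ CD  (constrained at step 1)
    C ↦ DBB  (constrained at step 1)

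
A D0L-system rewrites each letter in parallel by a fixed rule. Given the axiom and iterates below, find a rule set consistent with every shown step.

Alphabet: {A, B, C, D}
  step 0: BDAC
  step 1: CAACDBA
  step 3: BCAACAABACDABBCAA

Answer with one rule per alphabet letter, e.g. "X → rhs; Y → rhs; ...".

A->B, B->CAA, C->A, D->CD

  step 0 ⇒ step 1: BDAC ⇒ CAA·CD·B·A
    A ↦ B
    B ↦ CAA
    C ↦ A
    D ↦ CD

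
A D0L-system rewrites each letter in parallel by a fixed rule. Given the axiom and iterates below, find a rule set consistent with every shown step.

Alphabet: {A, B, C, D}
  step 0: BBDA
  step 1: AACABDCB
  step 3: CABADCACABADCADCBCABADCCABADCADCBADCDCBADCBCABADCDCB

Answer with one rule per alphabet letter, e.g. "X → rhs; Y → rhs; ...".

  step 0 ⇒ step 1: BBDA ⇒ A·A·CAB·DCB
    A ↦ DCB
    B ↦ A
    D ↦ CAB
    C ↦ ADC  (constrained at step 1)

A->DCB, B->A, C->ADC, D->CAB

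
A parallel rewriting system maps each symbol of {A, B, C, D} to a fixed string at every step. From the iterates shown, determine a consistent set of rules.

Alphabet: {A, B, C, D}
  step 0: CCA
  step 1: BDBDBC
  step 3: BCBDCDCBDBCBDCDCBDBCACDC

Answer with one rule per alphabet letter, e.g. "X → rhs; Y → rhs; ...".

  step 0 ⇒ step 1: CCA ⇒ BD·BD·BC
    A ↦ BC
    C ↦ BD
    B ↦ A  (constrained at step 1)
    D ↦ CDC  (constrained at step 1)

A->BC, B->A, C->BD, D->CDC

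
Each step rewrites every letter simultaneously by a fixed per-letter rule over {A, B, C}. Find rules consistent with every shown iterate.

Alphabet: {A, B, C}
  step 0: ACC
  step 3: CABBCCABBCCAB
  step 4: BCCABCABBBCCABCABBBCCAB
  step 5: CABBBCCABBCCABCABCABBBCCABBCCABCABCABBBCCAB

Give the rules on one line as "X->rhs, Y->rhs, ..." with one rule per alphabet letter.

  step 4 ⇒ step 5: BCCABCABBBCCABCABBBCCAB ⇒ CAB·B·B·C·CAB·B·C·CAB·CAB·CAB·B·B·C·CAB·B·C·CAB·CAB·CAB·B·B·C·CAB
    A ↦ C
    B ↦ CAB
    C ↦ B

A->C, B->CAB, C->B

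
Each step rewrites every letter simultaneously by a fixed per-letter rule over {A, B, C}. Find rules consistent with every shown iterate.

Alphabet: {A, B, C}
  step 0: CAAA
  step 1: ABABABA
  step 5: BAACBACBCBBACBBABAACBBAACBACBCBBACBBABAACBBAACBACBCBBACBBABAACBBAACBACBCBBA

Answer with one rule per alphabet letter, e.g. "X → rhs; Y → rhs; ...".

A->BA, B->CB, C->A

  step 0 ⇒ step 1: CAAA ⇒ A·BA·BA·BA
    A ↦ BA
    C ↦ A
    B ↦ CB  (constrained at step 1)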